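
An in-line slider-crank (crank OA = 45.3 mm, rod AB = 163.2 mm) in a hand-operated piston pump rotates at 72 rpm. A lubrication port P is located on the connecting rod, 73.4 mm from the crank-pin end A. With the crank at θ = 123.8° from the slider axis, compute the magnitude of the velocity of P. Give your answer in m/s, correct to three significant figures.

0.284

ω = 7.54 rad/s.  Crank-pin speed |V_A| = rω = 0.34155 m/s, perpendicular to OA.
Rod angle: sinφ = −(r/L) sinθ ⇒ φ = -13.336°; ω_rod = −rω cosθ/√(L²−r²sin²θ) = +1.1965 rad/s.
V_P = V_A + ω_rod × AP, with AP = 0.0734 m along the rod.
Components: V_Px = −rω sinθ − a·ω_rod·sinφ = -0.26357 m/s;  V_Py = rω cosθ + a·ω_rod·cosφ = -0.10455 m/s.
|V_P| = √(V_Px² + V_Py²) = 0.28355 m/s.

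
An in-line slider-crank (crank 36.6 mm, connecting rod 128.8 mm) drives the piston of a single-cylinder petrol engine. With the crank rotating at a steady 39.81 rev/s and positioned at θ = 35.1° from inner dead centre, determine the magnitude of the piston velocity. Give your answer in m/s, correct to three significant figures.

ω = 2π·39.8 = 250.1 rad/s
For an in-line slider-crank, x = r cosθ + √(L² − r² sin²θ), so v = −rω sinθ·[1 + r cosθ/√(L² − r² sin²θ)].
With r = 0.0366 m, L = 0.1288 m, θ = 35.1°: √(L² − r² sin²θ) = 0.12707 m.
v = −0.0366·250.1·0.57501·[1 + 0.0366·0.81815/0.12707] = -6.5046 m/s.
|v| = 6.5046 m/s.

6.50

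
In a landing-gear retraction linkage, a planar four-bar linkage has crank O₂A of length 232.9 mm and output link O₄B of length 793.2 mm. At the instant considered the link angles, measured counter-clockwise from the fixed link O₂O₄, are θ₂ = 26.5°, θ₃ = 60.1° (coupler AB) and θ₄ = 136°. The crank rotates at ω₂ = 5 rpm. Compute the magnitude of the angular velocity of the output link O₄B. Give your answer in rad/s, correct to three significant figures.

0.0877

ω₂ = 0.5236 rad/s (from 5 rpm).
Differentiating the loop-closure r₂e^{iθ₂}+r₃e^{iθ₃}=r₁+r₄e^{iθ₄} gives r₂ω₂e^{iθ₂}+r₃ω₃e^{iθ₃}=r₄ω₄e^{iθ₄}.
Eliminating the other unknown: ω₄ = r₂ω₂ sin(θ₂−θ₃) / [r₄ sin(θ₄−θ₃)].
Numerator sine = -0.55339; denominator sine = +0.96987.
Result = 0.2329·0.5236·(-0.55339) / (0.7932·(+0.96987)) = -0.087721 rad/s; magnitude 0.087721 rad/s.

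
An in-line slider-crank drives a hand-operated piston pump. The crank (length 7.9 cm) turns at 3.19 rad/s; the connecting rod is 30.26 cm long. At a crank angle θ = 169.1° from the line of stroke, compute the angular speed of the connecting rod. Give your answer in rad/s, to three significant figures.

0.819

ω = 3.19 rad/s
The rod makes angle φ with the slider axis where L sinφ = r sinθ; differentiating, L cosφ·φ̇ = r ω cosθ.
L cosφ = √(L² − r² sin²θ) = 0.30223 m.
|ω_rod| = r ω |cosθ| / √(L² − r² sin²θ) = 0.079·3.19·0.98196/0.30223 = 0.81879 rad/s.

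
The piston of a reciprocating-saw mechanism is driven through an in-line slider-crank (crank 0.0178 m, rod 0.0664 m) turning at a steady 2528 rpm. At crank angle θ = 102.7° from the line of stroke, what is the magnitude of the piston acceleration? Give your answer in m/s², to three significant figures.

ω = 2π·2528/60 = 264.7 rad/s
x(θ) = r cosθ + √(L² − r² sin²θ); with ω constant, a = ω²·d²x/dθ².
d²x/dθ² = −r cosθ − r²(cos2θ)/√u − r⁴ sin²2θ/(4u^{3/2}),  u = L² − r² sin²θ = 0.00410743 m².
Substituting r = 0.0178 m, L = 0.0664 m, θ = 102.7°: d²x/dθ² = +0.0083616 m.
a = ω²·d²x/dθ² = (264.7)²·(+0.0083616) = +586 m/s²;  |a| = 586 m/s².

586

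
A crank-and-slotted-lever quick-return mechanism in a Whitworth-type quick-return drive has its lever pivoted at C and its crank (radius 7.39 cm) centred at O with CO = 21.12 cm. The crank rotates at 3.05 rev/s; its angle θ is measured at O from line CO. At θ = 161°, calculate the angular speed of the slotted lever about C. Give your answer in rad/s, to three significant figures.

8.67

ω = 19.16 rad/s (from 3.05 rev/s).
Crank pin A relative to C: A = (d + r cosθ, r sinθ); lever angle φ = atan2(r sinθ, d + r cosθ).
Differentiating tanφ: φ̇ = rω(d cosθ + r)/(d² + r² + 2dr cosθ).
d² + r² + 2dr cosθ = |CA|² = 0.0205519 m²;  d cosθ + r = -0.12579 m.
|ω_lever| = |0.0739·19.16·-0.12579| / 0.0205519 = 8.6682 rad/s.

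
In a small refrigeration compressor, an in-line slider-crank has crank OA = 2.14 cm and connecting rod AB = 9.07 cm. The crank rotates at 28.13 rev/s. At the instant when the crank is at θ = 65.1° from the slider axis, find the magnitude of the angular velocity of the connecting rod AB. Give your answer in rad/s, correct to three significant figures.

ω = 176.7 rad/s (converted from 28.13 rev/s).
The rod makes angle φ with the slider axis where L sinφ = r sinθ; differentiating, L cosφ·φ̇ = r ω cosθ.
L cosφ = √(L² − r² sin²θ) = 0.088599 m.
|ω_rod| = r ω |cosθ| / √(L² − r² sin²θ) = 0.0214·176.7·0.42104/0.088599 = 17.974 rad/s.

18.0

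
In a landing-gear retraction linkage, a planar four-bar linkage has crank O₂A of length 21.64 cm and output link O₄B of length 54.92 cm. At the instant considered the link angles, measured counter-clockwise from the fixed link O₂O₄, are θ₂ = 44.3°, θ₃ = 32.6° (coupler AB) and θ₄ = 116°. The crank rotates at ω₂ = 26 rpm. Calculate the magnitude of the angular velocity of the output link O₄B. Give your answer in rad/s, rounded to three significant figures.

0.219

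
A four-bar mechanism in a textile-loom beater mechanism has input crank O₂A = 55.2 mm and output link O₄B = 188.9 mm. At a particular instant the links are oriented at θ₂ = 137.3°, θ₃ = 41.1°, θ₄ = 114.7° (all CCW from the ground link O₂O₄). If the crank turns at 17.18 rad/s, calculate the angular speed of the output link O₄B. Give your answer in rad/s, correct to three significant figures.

5.20

ω₂ = 17.18 rad/s
Differentiating the loop-closure r₂e^{iθ₂}+r₃e^{iθ₃}=r₁+r₄e^{iθ₄} gives r₂ω₂e^{iθ₂}+r₃ω₃e^{iθ₃}=r₄ω₄e^{iθ₄}.
Eliminating the other unknown: ω₄ = r₂ω₂ sin(θ₂−θ₃) / [r₄ sin(θ₄−θ₃)].
Numerator sine = +0.99415; denominator sine = +0.95931.
Result = 0.0552·17.18·(+0.99415) / (0.1889·(+0.95931)) = +5.2026 rad/s; magnitude 5.2026 rad/s.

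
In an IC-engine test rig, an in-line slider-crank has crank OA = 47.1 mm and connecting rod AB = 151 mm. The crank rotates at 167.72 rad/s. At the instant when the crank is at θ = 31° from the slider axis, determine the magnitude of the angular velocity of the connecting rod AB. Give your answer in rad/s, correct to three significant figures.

ω = 167.7 rad/s
The rod makes angle φ with the slider axis where L sinφ = r sinθ; differentiating, L cosφ·φ̇ = r ω cosθ.
L cosφ = √(L² − r² sin²θ) = 0.14904 m.
|ω_rod| = r ω |cosθ| / √(L² − r² sin²θ) = 0.0471·167.7·0.85717/0.14904 = 45.433 rad/s.

45.4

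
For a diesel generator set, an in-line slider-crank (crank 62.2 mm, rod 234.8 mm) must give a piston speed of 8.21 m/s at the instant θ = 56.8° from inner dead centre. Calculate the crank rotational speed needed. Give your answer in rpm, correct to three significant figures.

For an in-line slider-crank, |v_piston| = rω|sinθ|·[1 + r cosθ/√(L² − r² sin²θ)].
With r = 0.0622 m, L = 0.2348 m, θ = 56.8°: the bracketed kinematic factor |dx/dθ| = 0.059789 m.
ω = v/|dx/dθ| = 8.21/0.059789 = 137.32 rad/s.
N = 60ω/(2π) = 1311.3 rpm.

1310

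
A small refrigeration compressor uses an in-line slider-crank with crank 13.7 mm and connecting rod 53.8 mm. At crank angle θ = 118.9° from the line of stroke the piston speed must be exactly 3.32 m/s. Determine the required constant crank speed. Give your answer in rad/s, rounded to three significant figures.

For an in-line slider-crank, |v_piston| = rω|sinθ|·[1 + r cosθ/√(L² − r² sin²θ)].
With r = 0.0137 m, L = 0.0538 m, θ = 118.9°: the bracketed kinematic factor |dx/dθ| = 0.01048 m.
ω = v/|dx/dθ| = 3.32/0.01048 = 316.8 rad/s.

317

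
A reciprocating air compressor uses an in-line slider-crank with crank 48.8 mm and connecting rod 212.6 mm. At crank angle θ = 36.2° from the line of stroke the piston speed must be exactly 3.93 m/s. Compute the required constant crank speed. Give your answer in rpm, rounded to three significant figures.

1100

For an in-line slider-crank, |v_piston| = rω|sinθ|·[1 + r cosθ/√(L² − r² sin²θ)].
With r = 0.0488 m, L = 0.2126 m, θ = 36.2°: the bracketed kinematic factor |dx/dθ| = 0.03421 m.
ω = v/|dx/dθ| = 3.93/0.03421 = 114.88 rad/s.
N = 60ω/(2π) = 1097 rpm.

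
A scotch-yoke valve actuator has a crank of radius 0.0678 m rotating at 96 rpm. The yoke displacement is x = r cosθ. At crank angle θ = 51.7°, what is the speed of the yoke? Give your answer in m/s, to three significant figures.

ω = 10.05 rad/s (from 96 rpm).
x = r cosθ ⇒ ẋ = −rω sinθ.
|v| = rω|sinθ| = 0.0678·10.05·|sin 51.7°| = 0.5349 m/s.

0.535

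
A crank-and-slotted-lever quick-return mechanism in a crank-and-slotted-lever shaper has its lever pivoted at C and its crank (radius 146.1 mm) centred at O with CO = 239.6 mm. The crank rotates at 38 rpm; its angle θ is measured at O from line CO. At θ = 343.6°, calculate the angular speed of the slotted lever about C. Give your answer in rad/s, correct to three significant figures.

1.50

ω = 3.979 rad/s (from 38 rpm).
Crank pin A relative to C: A = (d + r cosθ, r sinθ); lever angle φ = atan2(r sinθ, d + r cosθ).
Differentiating tanφ: φ̇ = rω(d cosθ + r)/(d² + r² + 2dr cosθ).
d² + r² + 2dr cosθ = |CA|² = 0.145916 m²;  d cosθ + r = +0.37595 m.
|ω_lever| = |0.1461·3.979·+0.37595| / 0.145916 = 1.4979 rad/s.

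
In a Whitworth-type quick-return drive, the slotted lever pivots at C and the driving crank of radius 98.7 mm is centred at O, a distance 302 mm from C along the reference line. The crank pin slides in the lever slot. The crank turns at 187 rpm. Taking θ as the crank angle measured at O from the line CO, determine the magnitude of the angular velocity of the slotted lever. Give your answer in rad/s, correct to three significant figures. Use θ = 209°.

6.55

ω = 19.58 rad/s (from 187 rpm).
Crank pin A relative to C: A = (d + r cosθ, r sinθ); lever angle φ = atan2(r sinθ, d + r cosθ).
Differentiating tanφ: φ̇ = rω(d cosθ + r)/(d² + r² + 2dr cosθ).
d² + r² + 2dr cosθ = |CA|² = 0.0488054 m²;  d cosθ + r = -0.16544 m.
|ω_lever| = |0.0987·19.58·-0.16544| / 0.0488054 = 6.5516 rad/s.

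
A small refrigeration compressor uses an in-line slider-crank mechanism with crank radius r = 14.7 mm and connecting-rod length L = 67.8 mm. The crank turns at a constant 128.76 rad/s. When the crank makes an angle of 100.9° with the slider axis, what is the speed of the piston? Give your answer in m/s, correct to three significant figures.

ω = 128.8 rad/s
For an in-line slider-crank, x = r cosθ + √(L² − r² sin²θ), so v = −rω sinθ·[1 + r cosθ/√(L² − r² sin²θ)].
With r = 0.0147 m, L = 0.0678 m, θ = 100.9°: √(L² − r² sin²θ) = 0.066246 m.
v = −0.0147·128.8·0.98196·[1 + 0.0147·-0.18910/0.066246] = -1.7806 m/s.
|v| = 1.7806 m/s.

1.78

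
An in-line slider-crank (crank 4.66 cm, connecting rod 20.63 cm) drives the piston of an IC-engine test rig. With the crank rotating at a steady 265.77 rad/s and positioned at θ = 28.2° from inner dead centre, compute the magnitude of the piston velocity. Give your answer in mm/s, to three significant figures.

7020

ω = 265.8 rad/s
For an in-line slider-crank, x = r cosθ + √(L² − r² sin²θ), so v = −rω sinθ·[1 + r cosθ/√(L² − r² sin²θ)].
With r = 0.0466 m, L = 0.2063 m, θ = 28.2°: √(L² − r² sin²θ) = 0.20512 m.
v = −0.0466·265.8·0.47255·[1 + 0.0466·0.88130/0.20512] = -7.0243 m/s.
|v| = 7.0243 m/s = 7024.3 mm/s.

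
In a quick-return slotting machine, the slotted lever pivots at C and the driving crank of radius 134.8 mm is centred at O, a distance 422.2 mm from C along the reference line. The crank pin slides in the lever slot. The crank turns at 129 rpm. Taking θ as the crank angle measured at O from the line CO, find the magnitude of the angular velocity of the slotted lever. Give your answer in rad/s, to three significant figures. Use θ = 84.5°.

1.54

ω = 13.51 rad/s (from 129 rpm).
Crank pin A relative to C: A = (d + r cosθ, r sinθ); lever angle φ = atan2(r sinθ, d + r cosθ).
Differentiating tanφ: φ̇ = rω(d cosθ + r)/(d² + r² + 2dr cosθ).
d² + r² + 2dr cosθ = |CA|² = 0.207334 m²;  d cosθ + r = +0.17527 m.
|ω_lever| = |0.1348·13.51·+0.17527| / 0.207334 = 1.5393 rad/s.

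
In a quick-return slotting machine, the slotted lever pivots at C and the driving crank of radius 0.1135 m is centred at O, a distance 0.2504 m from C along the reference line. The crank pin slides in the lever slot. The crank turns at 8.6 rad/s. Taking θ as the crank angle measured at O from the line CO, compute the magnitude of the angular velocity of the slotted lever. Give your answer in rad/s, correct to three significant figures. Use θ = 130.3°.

1.22

ω = 8.6 rad/s
Crank pin A relative to C: A = (d + r cosθ, r sinθ); lever angle φ = atan2(r sinθ, d + r cosθ).
Differentiating tanφ: φ̇ = rω(d cosθ + r)/(d² + r² + 2dr cosθ).
d² + r² + 2dr cosθ = |CA|² = 0.0388184 m²;  d cosθ + r = -0.048456 m.
|ω_lever| = |0.1135·8.6·-0.048456| / 0.0388184 = 1.2184 rad/s.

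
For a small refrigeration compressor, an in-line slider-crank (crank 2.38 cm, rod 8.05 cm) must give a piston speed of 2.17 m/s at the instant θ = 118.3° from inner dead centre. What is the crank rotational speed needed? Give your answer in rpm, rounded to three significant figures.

1160

For an in-line slider-crank, |v_piston| = rω|sinθ|·[1 + r cosθ/√(L² − r² sin²θ)].
With r = 0.0238 m, L = 0.0805 m, θ = 118.3°: the bracketed kinematic factor |dx/dθ| = 0.017913 m.
ω = v/|dx/dθ| = 2.17/0.017913 = 121.14 rad/s.
N = 60ω/(2π) = 1156.8 rpm.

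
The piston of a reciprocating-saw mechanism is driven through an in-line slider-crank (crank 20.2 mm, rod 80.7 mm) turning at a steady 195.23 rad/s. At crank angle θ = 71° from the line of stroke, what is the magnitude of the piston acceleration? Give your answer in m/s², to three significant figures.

95.6

ω = 195.2 rad/s
x(θ) = r cosθ + √(L² − r² sin²θ); with ω constant, a = ω²·d²x/dθ².
d²x/dθ² = −r cosθ − r²(cos2θ)/√u − r⁴ sin²2θ/(4u^{3/2}),  u = L² − r² sin²θ = 0.0061477 m².
Substituting r = 0.0202 m, L = 0.0807 m, θ = 71°: d²x/dθ² = -0.0025083 m.
a = ω²·d²x/dθ² = (195.2)²·(-0.0025083) = -95.604 m/s²;  |a| = 95.604 m/s².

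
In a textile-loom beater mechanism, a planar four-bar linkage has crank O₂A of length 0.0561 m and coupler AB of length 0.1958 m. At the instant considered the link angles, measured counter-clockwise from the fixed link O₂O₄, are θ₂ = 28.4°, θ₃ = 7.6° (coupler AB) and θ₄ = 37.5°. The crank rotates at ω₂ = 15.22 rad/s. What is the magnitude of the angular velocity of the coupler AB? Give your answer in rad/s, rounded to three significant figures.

ω₂ = 15.22 rad/s
Differentiating the loop-closure r₂e^{iθ₂}+r₃e^{iθ₃}=r₁+r₄e^{iθ₄} gives r₂ω₂e^{iθ₂}+r₃ω₃e^{iθ₃}=r₄ω₄e^{iθ₄}.
Eliminating the other unknown: ω₃ = r₂ω₂ sin(θ₄−θ₂) / [r₃ sin(θ₃−θ₄)].
Numerator sine = +0.15816; denominator sine = -0.49849.
Result = 0.0561·15.22·(+0.15816) / (0.1958·(-0.49849)) = -1.3836 rad/s; magnitude 1.3836 rad/s.

1.38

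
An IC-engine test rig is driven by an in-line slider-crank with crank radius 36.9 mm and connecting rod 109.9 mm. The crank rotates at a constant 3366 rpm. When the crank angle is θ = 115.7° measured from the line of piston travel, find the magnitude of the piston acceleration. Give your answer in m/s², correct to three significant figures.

2970

ω = 2π·3366/60 = 352.5 rad/s
x(θ) = r cosθ + √(L² − r² sin²θ); with ω constant, a = ω²·d²x/dθ².
d²x/dθ² = −r cosθ − r²(cos2θ)/√u − r⁴ sin²2θ/(4u^{3/2}),  u = L² − r² sin²θ = 0.0109725 m².
Substituting r = 0.0369 m, L = 0.1099 m, θ = 115.7°: d²x/dθ² = +0.023865 m.
a = ω²·d²x/dθ² = (352.5)²·(+0.023865) = +2965.2 m/s²;  |a| = 2965.2 m/s².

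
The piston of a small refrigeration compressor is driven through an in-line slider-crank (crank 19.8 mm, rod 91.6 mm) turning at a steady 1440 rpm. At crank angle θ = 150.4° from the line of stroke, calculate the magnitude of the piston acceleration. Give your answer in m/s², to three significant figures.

ω = 2π·1440/60 = 150.8 rad/s
x(θ) = r cosθ + √(L² − r² sin²θ); with ω constant, a = ω²·d²x/dθ².
d²x/dθ² = −r cosθ − r²(cos2θ)/√u − r⁴ sin²2θ/(4u^{3/2}),  u = L² − r² sin²θ = 0.00829491 m².
Substituting r = 0.0198 m, L = 0.0916 m, θ = 150.4°: d²x/dθ² = +0.014974 m.
a = ω²·d²x/dθ² = (150.8)²·(+0.014974) = +340.51 m/s²;  |a| = 340.51 m/s².

341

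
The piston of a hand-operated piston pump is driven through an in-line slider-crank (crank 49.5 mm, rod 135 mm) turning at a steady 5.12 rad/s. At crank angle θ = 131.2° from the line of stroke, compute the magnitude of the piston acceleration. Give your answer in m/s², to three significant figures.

ω = 5.12 rad/s
x(θ) = r cosθ + √(L² − r² sin²θ); with ω constant, a = ω²·d²x/dθ².
d²x/dθ² = −r cosθ − r²(cos2θ)/√u − r⁴ sin²2θ/(4u^{3/2}),  u = L² − r² sin²θ = 0.0168378 m².
Substituting r = 0.0495 m, L = 0.135 m, θ = 131.2°: d²x/dθ² = +0.034428 m.
a = ω²·d²x/dθ² = (5.12)²·(+0.034428) = +0.9025 m/s²;  |a| = 0.9025 m/s².

0.902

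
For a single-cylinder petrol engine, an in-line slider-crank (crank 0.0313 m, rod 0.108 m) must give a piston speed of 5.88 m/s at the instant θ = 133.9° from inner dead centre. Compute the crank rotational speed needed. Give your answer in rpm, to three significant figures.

3130

For an in-line slider-crank, |v_piston| = rω|sinθ|·[1 + r cosθ/√(L² − r² sin²θ)].
With r = 0.0313 m, L = 0.108 m, θ = 133.9°: the bracketed kinematic factor |dx/dθ| = 0.017919 m.
ω = v/|dx/dθ| = 5.88/0.017919 = 328.15 rad/s.
N = 60ω/(2π) = 3133.6 rpm.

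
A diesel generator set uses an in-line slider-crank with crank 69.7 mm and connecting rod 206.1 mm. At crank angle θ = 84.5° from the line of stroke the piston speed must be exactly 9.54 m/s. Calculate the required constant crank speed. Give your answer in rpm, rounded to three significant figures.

1270

For an in-line slider-crank, |v_piston| = rω|sinθ|·[1 + r cosθ/√(L² − r² sin²θ)].
With r = 0.0697 m, L = 0.2061 m, θ = 84.5°: the bracketed kinematic factor |dx/dθ| = 0.071767 m.
ω = v/|dx/dθ| = 9.54/0.071767 = 132.93 rad/s.
N = 60ω/(2π) = 1269.4 rpm.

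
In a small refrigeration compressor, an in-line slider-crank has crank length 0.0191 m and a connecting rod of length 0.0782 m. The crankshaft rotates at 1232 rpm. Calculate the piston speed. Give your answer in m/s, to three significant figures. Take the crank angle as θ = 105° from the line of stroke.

2.23

ω = 2π·1232/60 = 129 rad/s
For an in-line slider-crank, x = r cosθ + √(L² − r² sin²θ), so v = −rω sinθ·[1 + r cosθ/√(L² − r² sin²θ)].
With r = 0.0191 m, L = 0.0782 m, θ = 105°: √(L² − r² sin²θ) = 0.075993 m.
v = −0.0191·129·0.96593·[1 + 0.0191·-0.25882/0.075993] = -2.2254 m/s.
|v| = 2.2254 m/s.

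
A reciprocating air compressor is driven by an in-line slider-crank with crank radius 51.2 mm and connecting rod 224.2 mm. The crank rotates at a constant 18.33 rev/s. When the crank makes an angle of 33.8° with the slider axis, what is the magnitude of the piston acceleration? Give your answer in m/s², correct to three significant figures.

626

ω = 2π·18.3 = 115.2 rad/s
x(θ) = r cosθ + √(L² − r² sin²θ); with ω constant, a = ω²·d²x/dθ².
d²x/dθ² = −r cosθ − r²(cos2θ)/√u − r⁴ sin²2θ/(4u^{3/2}),  u = L² − r² sin²θ = 0.0494544 m².
Substituting r = 0.0512 m, L = 0.2242 m, θ = 33.8°: d²x/dθ² = -0.047172 m.
a = ω²·d²x/dθ² = (115.2)²·(-0.047172) = -625.7 m/s²;  |a| = 625.7 m/s².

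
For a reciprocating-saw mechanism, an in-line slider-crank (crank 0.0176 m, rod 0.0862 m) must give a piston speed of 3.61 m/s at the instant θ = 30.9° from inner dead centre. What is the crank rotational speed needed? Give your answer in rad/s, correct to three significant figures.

340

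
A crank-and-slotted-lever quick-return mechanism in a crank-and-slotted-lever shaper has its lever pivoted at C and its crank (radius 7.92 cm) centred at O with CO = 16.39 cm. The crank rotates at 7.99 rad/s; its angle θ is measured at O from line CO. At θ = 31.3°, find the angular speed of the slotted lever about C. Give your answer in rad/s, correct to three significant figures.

2.51

ω = 7.99 rad/s
Crank pin A relative to C: A = (d + r cosθ, r sinθ); lever angle φ = atan2(r sinθ, d + r cosθ).
Differentiating tanφ: φ̇ = rω(d cosθ + r)/(d² + r² + 2dr cosθ).
d² + r² + 2dr cosθ = |CA|² = 0.0553191 m²;  d cosθ + r = +0.21925 m.
|ω_lever| = |0.0792·7.99·+0.21925| / 0.0553191 = 2.508 rad/s.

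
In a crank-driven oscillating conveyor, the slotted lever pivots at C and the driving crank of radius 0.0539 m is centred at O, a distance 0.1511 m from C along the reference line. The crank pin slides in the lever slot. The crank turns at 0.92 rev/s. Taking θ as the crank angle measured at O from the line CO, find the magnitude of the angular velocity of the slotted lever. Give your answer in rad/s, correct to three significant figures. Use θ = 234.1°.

ω = 5.781 rad/s (from 0.92 rev/s).
Crank pin A relative to C: A = (d + r cosθ, r sinθ); lever angle φ = atan2(r sinθ, d + r cosθ).
Differentiating tanφ: φ̇ = rω(d cosθ + r)/(d² + r² + 2dr cosθ).
d² + r² + 2dr cosθ = |CA|² = 0.0161852 m²;  d cosθ + r = -0.034701 m.
|ω_lever| = |0.0539·5.781·-0.034701| / 0.0161852 = 0.668 rad/s.

0.668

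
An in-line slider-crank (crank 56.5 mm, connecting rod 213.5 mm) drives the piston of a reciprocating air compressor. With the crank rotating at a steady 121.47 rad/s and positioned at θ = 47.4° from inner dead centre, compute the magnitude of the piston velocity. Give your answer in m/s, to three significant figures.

ω = 121.5 rad/s
For an in-line slider-crank, x = r cosθ + √(L² − r² sin²θ), so v = −rω sinθ·[1 + r cosθ/√(L² − r² sin²θ)].
With r = 0.0565 m, L = 0.2135 m, θ = 47.4°: √(L² − r² sin²θ) = 0.20941 m.
v = −0.0565·121.5·0.73610·[1 + 0.0565·0.67688/0.20941] = -5.9745 m/s.
|v| = 5.9745 m/s.

5.97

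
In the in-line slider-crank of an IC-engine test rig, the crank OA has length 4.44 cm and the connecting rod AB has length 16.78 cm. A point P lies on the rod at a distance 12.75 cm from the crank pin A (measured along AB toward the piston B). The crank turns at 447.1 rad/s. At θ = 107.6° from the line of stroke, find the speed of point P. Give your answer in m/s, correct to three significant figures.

17.8

ω = 447.1 rad/s.  Crank-pin speed |V_A| = rω = 19.851 m/s, perpendicular to OA.
Rod angle: sinφ = −(r/L) sinθ ⇒ φ = -14.609°; ω_rod = −rω cosθ/√(L²−r²sin²θ) = +36.966 rad/s.
V_P = V_A + ω_rod × AP, with AP = 0.1275 m along the rod.
Components: V_Px = −rω sinθ − a·ω_rod·sinφ = -17.733 m/s;  V_Py = rω cosθ + a·ω_rod·cosφ = -1.4416 m/s.
|V_P| = √(V_Px² + V_Py²) = 17.792 m/s.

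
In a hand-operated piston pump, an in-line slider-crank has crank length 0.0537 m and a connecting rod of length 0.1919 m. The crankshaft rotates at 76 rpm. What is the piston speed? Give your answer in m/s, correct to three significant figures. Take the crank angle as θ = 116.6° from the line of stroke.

ω = 2π·76/60 = 7.959 rad/s
For an in-line slider-crank, x = r cosθ + √(L² − r² sin²θ), so v = −rω sinθ·[1 + r cosθ/√(L² − r² sin²θ)].
With r = 0.0537 m, L = 0.1919 m, θ = 116.6°: √(L² − r² sin²θ) = 0.1858 m.
v = −0.0537·7.959·0.89415·[1 + 0.0537·-0.44776/0.1858] = -0.33269 m/s.
|v| = 0.33269 m/s.

0.333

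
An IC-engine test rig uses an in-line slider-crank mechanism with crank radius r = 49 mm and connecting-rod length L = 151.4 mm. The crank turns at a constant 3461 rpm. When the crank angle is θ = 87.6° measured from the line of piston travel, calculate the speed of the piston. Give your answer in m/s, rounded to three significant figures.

18.0

ω = 2π·3461/60 = 362.4 rad/s
For an in-line slider-crank, x = r cosθ + √(L² − r² sin²θ), so v = −rω sinθ·[1 + r cosθ/√(L² − r² sin²θ)].
With r = 0.049 m, L = 0.1514 m, θ = 87.6°: √(L² − r² sin²θ) = 0.14327 m.
v = −0.049·362.4·0.99912·[1 + 0.049·0.04188/0.14327] = -17.998 m/s.
|v| = 17.998 m/s.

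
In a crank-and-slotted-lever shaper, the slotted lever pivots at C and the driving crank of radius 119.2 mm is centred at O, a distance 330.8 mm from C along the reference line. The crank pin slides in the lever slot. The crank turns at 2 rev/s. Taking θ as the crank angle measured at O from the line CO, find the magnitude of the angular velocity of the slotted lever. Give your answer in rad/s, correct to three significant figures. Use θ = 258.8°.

0.760

ω = 12.57 rad/s (from 2 rev/s).
Crank pin A relative to C: A = (d + r cosθ, r sinθ); lever angle φ = atan2(r sinθ, d + r cosθ).
Differentiating tanφ: φ̇ = rω(d cosθ + r)/(d² + r² + 2dr cosθ).
d² + r² + 2dr cosθ = |CA|² = 0.108319 m²;  d cosθ + r = +0.054947 m.
|ω_lever| = |0.1192·12.57·+0.054947| / 0.108319 = 0.75985 rad/s.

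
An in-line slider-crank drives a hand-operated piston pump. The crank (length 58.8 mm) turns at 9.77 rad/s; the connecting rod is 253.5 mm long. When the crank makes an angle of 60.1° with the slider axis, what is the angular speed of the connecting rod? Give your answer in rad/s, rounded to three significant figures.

ω = 9.77 rad/s
The rod makes angle φ with the slider axis where L sinφ = r sinθ; differentiating, L cosφ·φ̇ = r ω cosθ.
L cosφ = √(L² − r² sin²θ) = 0.24832 m.
|ω_rod| = r ω |cosθ| / √(L² − r² sin²θ) = 0.0588·9.77·0.49849/0.24832 = 1.1532 rad/s.

1.15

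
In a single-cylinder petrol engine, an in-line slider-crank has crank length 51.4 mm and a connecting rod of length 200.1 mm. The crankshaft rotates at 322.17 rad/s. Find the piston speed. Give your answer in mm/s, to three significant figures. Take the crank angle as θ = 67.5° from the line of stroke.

ω = 322.2 rad/s
For an in-line slider-crank, x = r cosθ + √(L² − r² sin²θ), so v = −rω sinθ·[1 + r cosθ/√(L² − r² sin²θ)].
With r = 0.0514 m, L = 0.2001 m, θ = 67.5°: √(L² − r² sin²θ) = 0.19438 m.
v = −0.0514·322.2·0.92388·[1 + 0.0514·0.38268/0.19438] = -16.847 m/s.
|v| = 16.847 m/s = 16847 mm/s.

16800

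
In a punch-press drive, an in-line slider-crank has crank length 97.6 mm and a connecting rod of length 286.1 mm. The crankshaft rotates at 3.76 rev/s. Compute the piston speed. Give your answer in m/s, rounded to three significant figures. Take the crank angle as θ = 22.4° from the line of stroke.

ω = 2π·3.76 = 23.62 rad/s
For an in-line slider-crank, x = r cosθ + √(L² − r² sin²θ), so v = −rω sinθ·[1 + r cosθ/√(L² − r² sin²θ)].
With r = 0.0976 m, L = 0.2861 m, θ = 22.4°: √(L² − r² sin²θ) = 0.28367 m.
v = −0.0976·23.62·0.38107·[1 + 0.0976·0.92455/0.28367] = -1.1582 m/s.
|v| = 1.1582 m/s.

1.16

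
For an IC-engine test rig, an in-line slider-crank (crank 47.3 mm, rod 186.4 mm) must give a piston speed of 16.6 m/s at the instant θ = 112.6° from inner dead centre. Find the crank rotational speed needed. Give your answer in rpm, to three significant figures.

For an in-line slider-crank, |v_piston| = rω|sinθ|·[1 + r cosθ/√(L² − r² sin²θ)].
With r = 0.0473 m, L = 0.1864 m, θ = 112.6°: the bracketed kinematic factor |dx/dθ| = 0.039288 m.
ω = v/|dx/dθ| = 16.6/0.039288 = 422.53 rad/s.
N = 60ω/(2π) = 4034.8 rpm.

4030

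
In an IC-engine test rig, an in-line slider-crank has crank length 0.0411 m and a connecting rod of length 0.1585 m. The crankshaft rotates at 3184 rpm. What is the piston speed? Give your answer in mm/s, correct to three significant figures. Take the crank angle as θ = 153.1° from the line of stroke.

ω = 2π·3184/60 = 333.4 rad/s
For an in-line slider-crank, x = r cosθ + √(L² − r² sin²θ), so v = −rω sinθ·[1 + r cosθ/√(L² − r² sin²θ)].
With r = 0.0411 m, L = 0.1585 m, θ = 153.1°: √(L² − r² sin²θ) = 0.15741 m.
v = −0.0411·333.4·0.45243·[1 + 0.0411·-0.89180/0.15741] = -4.7564 m/s.
|v| = 4.7564 m/s = 4756.4 mm/s.

4760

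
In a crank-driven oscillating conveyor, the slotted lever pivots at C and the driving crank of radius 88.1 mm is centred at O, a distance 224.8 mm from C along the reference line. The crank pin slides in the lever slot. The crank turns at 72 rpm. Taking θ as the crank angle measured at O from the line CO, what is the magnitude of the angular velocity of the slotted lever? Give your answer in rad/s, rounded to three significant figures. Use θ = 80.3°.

1.29

ω = 7.54 rad/s (from 72 rpm).
Crank pin A relative to C: A = (d + r cosθ, r sinθ); lever angle φ = atan2(r sinθ, d + r cosθ).
Differentiating tanφ: φ̇ = rω(d cosθ + r)/(d² + r² + 2dr cosθ).
d² + r² + 2dr cosθ = |CA|² = 0.0649705 m²;  d cosθ + r = +0.12598 m.
|ω_lever| = |0.0881·7.54·+0.12598| / 0.0649705 = 1.288 rad/s.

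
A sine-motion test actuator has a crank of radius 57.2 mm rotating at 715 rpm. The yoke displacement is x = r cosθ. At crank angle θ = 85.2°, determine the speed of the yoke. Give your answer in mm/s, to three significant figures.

4270

ω = 74.87 rad/s (from 715 rpm).
x = r cosθ ⇒ ẋ = −rω sinθ.
|v| = rω|sinθ| = 0.0572·74.87·|sin 85.2°| = 4.2678 m/s = 4267.8 mm/s.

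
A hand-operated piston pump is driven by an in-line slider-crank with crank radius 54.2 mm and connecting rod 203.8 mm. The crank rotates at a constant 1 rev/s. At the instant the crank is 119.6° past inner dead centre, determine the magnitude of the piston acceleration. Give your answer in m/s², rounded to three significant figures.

1.35

ω = 2π·1 = 6.283 rad/s
x(θ) = r cosθ + √(L² − r² sin²θ); with ω constant, a = ω²·d²x/dθ².
d²x/dθ² = −r cosθ − r²(cos2θ)/√u − r⁴ sin²2θ/(4u^{3/2}),  u = L² − r² sin²θ = 0.0393135 m².
Substituting r = 0.0542 m, L = 0.2038 m, θ = 119.6°: d²x/dθ² = +0.034154 m.
a = ω²·d²x/dθ² = (6.283)²·(+0.034154) = +1.3483 m/s²;  |a| = 1.3483 m/s².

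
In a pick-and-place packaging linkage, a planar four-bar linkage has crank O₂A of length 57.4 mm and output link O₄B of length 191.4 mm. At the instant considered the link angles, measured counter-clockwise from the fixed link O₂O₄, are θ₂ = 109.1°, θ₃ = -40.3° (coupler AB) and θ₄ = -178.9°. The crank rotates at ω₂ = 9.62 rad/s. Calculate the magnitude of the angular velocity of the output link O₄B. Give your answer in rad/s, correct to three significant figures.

ω₂ = 9.62 rad/s
Differentiating the loop-closure r₂e^{iθ₂}+r₃e^{iθ₃}=r₁+r₄e^{iθ₄} gives r₂ω₂e^{iθ₂}+r₃ω₃e^{iθ₃}=r₄ω₄e^{iθ₄}.
Eliminating the other unknown: ω₄ = r₂ω₂ sin(θ₂−θ₃) / [r₄ sin(θ₄−θ₃)].
Numerator sine = +0.50904; denominator sine = -0.66131.
Result = 0.0574·9.62·(+0.50904) / (0.1914·(-0.66131)) = -2.2207 rad/s; magnitude 2.2207 rad/s.

2.22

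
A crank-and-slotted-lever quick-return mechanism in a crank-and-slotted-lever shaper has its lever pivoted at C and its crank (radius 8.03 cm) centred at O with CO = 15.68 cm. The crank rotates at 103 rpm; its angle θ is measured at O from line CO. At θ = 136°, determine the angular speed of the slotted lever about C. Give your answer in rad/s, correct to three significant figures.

ω = 10.79 rad/s (from 103 rpm).
Crank pin A relative to C: A = (d + r cosθ, r sinθ); lever angle φ = atan2(r sinθ, d + r cosθ).
Differentiating tanφ: φ̇ = rω(d cosθ + r)/(d² + r² + 2dr cosθ).
d² + r² + 2dr cosθ = |CA|² = 0.0129199 m²;  d cosθ + r = -0.032492 m.
|ω_lever| = |0.0803·10.79·-0.032492| / 0.0129199 = 2.1782 rad/s.

2.18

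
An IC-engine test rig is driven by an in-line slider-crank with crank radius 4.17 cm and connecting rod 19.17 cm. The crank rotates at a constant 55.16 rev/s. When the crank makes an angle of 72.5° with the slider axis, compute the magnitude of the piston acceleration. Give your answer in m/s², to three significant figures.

ω = 2π·55.2 = 346.6 rad/s
x(θ) = r cosθ + √(L² − r² sin²θ); with ω constant, a = ω²·d²x/dθ².
d²x/dθ² = −r cosθ − r²(cos2θ)/√u − r⁴ sin²2θ/(4u^{3/2}),  u = L² − r² sin²θ = 0.0351672 m².
Substituting r = 0.0417 m, L = 0.1917 m, θ = 72.5°: d²x/dθ² = -0.0049814 m.
a = ω²·d²x/dθ² = (346.6)²·(-0.0049814) = -598.36 m/s²;  |a| = 598.36 m/s².

598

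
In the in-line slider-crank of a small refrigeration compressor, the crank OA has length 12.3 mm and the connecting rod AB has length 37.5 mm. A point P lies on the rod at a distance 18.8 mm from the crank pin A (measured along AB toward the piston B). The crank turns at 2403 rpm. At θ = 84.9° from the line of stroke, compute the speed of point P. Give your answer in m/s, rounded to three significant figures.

3.13

ω = 251.6 rad/s.  Crank-pin speed |V_A| = rω = 3.0952 m/s, perpendicular to OA.
Rod angle: sinφ = −(r/L) sinθ ⇒ φ = -19.069°; ω_rod = −rω cosθ/√(L²−r²sin²θ) = -7.7632 rad/s.
V_P = V_A + ω_rod × AP, with AP = 0.0188 m along the rod.
Components: V_Px = −rω sinθ − a·ω_rod·sinφ = -3.1306 m/s;  V_Py = rω cosθ + a·ω_rod·cosφ = +0.13721 m/s.
|V_P| = √(V_Px² + V_Py²) = 3.1336 m/s.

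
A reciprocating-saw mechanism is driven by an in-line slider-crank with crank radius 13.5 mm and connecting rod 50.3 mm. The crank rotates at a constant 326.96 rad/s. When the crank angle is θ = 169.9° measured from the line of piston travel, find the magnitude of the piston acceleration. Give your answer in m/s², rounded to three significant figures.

1060

ω = 327 rad/s
x(θ) = r cosθ + √(L² − r² sin²θ); with ω constant, a = ω²·d²x/dθ².
d²x/dθ² = −r cosθ − r²(cos2θ)/√u − r⁴ sin²2θ/(4u^{3/2}),  u = L² − r² sin²θ = 0.00252449 m².
Substituting r = 0.0135 m, L = 0.0503 m, θ = 169.9°: d²x/dθ² = +0.0098788 m.
a = ω²·d²x/dθ² = (327)²·(+0.0098788) = +1056.1 m/s²;  |a| = 1056.1 m/s².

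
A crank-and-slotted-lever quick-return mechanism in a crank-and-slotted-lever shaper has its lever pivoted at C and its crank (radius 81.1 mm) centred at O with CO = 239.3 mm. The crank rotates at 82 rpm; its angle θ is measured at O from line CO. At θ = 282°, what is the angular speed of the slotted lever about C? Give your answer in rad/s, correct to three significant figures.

ω = 8.587 rad/s (from 82 rpm).
Crank pin A relative to C: A = (d + r cosθ, r sinθ); lever angle φ = atan2(r sinθ, d + r cosθ).
Differentiating tanφ: φ̇ = rω(d cosθ + r)/(d² + r² + 2dr cosθ).
d² + r² + 2dr cosθ = |CA|² = 0.0719117 m²;  d cosθ + r = +0.13085 m.
|ω_lever| = |0.0811·8.587·+0.13085| / 0.0719117 = 1.2672 rad/s.

1.27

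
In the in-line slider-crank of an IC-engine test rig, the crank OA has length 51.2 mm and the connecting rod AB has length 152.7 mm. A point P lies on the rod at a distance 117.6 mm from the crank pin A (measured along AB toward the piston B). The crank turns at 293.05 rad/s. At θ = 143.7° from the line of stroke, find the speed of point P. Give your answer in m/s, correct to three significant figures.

7.53

ω = 293.1 rad/s.  Crank-pin speed |V_A| = rω = 15.004 m/s, perpendicular to OA.
Rod angle: sinφ = −(r/L) sinθ ⇒ φ = -11.449°; ω_rod = −rω cosθ/√(L²−r²sin²θ) = +80.798 rad/s.
V_P = V_A + ω_rod × AP, with AP = 0.1176 m along the rod.
Components: V_Px = −rω sinθ − a·ω_rod·sinφ = -6.9965 m/s;  V_Py = rω cosθ + a·ω_rod·cosφ = -2.7796 m/s.
|V_P| = √(V_Px² + V_Py²) = 7.5285 m/s.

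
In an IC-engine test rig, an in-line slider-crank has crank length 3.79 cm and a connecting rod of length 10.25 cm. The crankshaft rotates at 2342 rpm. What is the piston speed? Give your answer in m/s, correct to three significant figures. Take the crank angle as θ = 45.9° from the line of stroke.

8.46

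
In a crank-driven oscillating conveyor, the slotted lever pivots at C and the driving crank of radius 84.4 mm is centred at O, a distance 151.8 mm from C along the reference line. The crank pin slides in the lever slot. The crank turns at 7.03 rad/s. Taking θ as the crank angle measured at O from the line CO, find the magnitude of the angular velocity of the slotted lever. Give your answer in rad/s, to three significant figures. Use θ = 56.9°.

2.25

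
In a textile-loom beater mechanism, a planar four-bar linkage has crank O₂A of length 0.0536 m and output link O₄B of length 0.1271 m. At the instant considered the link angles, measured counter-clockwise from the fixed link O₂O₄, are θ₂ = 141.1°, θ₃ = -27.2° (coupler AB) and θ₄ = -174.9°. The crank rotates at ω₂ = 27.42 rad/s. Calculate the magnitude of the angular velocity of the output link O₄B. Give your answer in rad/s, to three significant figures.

ω₂ = 27.42 rad/s
Differentiating the loop-closure r₂e^{iθ₂}+r₃e^{iθ₃}=r₁+r₄e^{iθ₄} gives r₂ω₂e^{iθ₂}+r₃ω₃e^{iθ₃}=r₄ω₄e^{iθ₄}.
Eliminating the other unknown: ω₄ = r₂ω₂ sin(θ₂−θ₃) / [r₄ sin(θ₄−θ₃)].
Numerator sine = +0.20279; denominator sine = -0.53435.
Result = 0.0536·27.42·(+0.20279) / (0.1271·(-0.53435)) = -4.3883 rad/s; magnitude 4.3883 rad/s.

4.39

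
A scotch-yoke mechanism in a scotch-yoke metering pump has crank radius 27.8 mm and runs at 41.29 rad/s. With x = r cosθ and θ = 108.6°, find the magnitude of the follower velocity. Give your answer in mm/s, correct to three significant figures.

ω = 41.29 rad/s
x = r cosθ ⇒ ẋ = −rω sinθ.
|v| = rω|sinθ| = 0.0278·41.29·|sin 108.6°| = 1.0879 m/s = 1087.9 mm/s.

1090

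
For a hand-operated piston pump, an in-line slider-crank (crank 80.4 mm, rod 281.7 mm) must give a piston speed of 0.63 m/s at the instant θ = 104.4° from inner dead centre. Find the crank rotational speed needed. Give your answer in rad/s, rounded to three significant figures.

8.74

For an in-line slider-crank, |v_piston| = rω|sinθ|·[1 + r cosθ/√(L² − r² sin²θ)].
With r = 0.0804 m, L = 0.2817 m, θ = 104.4°: the bracketed kinematic factor |dx/dθ| = 0.072123 m.
ω = v/|dx/dθ| = 0.63/0.072123 = 8.7351 rad/s.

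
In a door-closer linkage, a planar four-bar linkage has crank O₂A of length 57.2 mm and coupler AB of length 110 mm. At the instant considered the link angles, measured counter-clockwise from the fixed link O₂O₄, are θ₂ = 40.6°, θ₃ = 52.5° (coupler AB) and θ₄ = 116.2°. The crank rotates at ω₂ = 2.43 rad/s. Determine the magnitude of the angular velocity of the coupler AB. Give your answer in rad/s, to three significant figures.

ω₂ = 2.43 rad/s
Differentiating the loop-closure r₂e^{iθ₂}+r₃e^{iθ₃}=r₁+r₄e^{iθ₄} gives r₂ω₂e^{iθ₂}+r₃ω₃e^{iθ₃}=r₄ω₄e^{iθ₄}.
Eliminating the other unknown: ω₃ = r₂ω₂ sin(θ₄−θ₂) / [r₃ sin(θ₃−θ₄)].
Numerator sine = +0.96858; denominator sine = -0.89649.
Result = 0.0572·2.43·(+0.96858) / (0.11·(-0.89649)) = -1.3652 rad/s; magnitude 1.3652 rad/s.

1.37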